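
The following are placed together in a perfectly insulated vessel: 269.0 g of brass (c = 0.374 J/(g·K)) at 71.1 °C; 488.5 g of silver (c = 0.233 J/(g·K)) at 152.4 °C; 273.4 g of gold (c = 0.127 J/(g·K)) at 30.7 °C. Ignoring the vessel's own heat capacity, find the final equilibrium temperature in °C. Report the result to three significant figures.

Σ mᵢcᵢ(T − Tᵢ) = 0  ⇒  T = Σ mᵢcᵢTᵢ / Σ mᵢcᵢ
Σ mᵢcᵢ = 269.0×0.374 + 488.5×0.233 + 273.4×0.127 = 249.1483
Σ mᵢcᵢTᵢ = 100.606×71.1 + 113.8205×152.4 + 34.7218×30.7 = 25565
T = 25565 / 249.1483 = 102.6 °C

T_f = 103 °C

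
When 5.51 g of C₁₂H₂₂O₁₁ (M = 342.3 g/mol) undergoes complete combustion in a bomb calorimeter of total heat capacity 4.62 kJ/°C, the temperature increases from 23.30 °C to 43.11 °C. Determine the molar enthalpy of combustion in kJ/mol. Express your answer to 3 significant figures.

ΔH = -5690 kJ/mol

ΔT = 43.11 − 23.30 = 19.81 °C
q_cal = C_cal × ΔT = 4.62 × 19.81 = 91.5222 kJ
n = 5.51 / 342.3 = 0.016097 mol
q_rxn = −q_cal = -91.5222 kJ
ΔH = -91.5222 / 0.016097 = -5686 kJ/mol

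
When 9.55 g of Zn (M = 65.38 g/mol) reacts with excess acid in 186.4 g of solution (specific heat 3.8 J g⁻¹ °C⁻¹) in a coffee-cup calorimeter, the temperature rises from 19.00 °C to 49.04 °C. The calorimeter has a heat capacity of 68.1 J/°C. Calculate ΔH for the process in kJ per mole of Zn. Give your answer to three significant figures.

|ΔT| = |49.04 − 19.00| = 30.04 °C
|q_surr| = (186.4 × 3.8 + 68.1) × 30.04 = 776.42 × 30.04 = 23320 J
n(Zn) = 9.55 / 65.38 = 0.1461 mol
Temperature rose, so q_rxn = −|q_surr| = -23.32 kJ
ΔH = q_rxn / n = -159.6 kJ/mol

ΔH = -160 kJ/mol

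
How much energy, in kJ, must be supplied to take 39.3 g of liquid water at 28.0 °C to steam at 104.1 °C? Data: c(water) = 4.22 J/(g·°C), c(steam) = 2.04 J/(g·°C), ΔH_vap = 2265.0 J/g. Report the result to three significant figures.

q = 101 kJ

q1 (heat water 28.0→100.0 °C): 39.3 × 4.22 × 72.0 = 11941 J
q2 (vaporize at 100 °C): 39.3 × 2265.0 = 89015 J
q3 (heat steam 100.0→104.1 °C): 39.3 × 2.04 × 4.1 = 329 J
Total: 11941 + 89015 + 329 = 101285 J = 101 kJ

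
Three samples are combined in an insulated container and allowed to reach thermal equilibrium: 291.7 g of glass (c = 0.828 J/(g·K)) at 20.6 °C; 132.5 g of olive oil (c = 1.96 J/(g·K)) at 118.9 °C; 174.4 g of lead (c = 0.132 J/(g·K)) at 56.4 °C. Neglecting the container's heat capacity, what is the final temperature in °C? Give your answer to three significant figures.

Σ mᵢcᵢ(T − Tᵢ) = 0  ⇒  T = Σ mᵢcᵢTᵢ / Σ mᵢcᵢ
Σ mᵢcᵢ = 291.7×0.828 + 132.5×1.96 + 174.4×0.132 = 524.2484
Σ mᵢcᵢTᵢ = 241.5276×20.6 + 259.7×118.9 + 23.0208×56.4 = 37152
T = 37152 / 524.2484 = 70.87 °C

T_f = 70.9 °C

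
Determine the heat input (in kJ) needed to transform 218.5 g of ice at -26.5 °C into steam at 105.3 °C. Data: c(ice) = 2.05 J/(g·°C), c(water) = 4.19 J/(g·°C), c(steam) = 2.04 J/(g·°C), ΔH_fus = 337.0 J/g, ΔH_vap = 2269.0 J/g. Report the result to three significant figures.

q = 675 kJ

q1 (heat ice -26.5→0.0 °C): 218.5 × 2.05 × 26.5 = 11870 J
q2 (melt at 0 °C): 218.5 × 337.0 = 73635 J
q3 (heat water 0.0→100.0 °C): 218.5 × 4.19 × 100.0 = 91552 J
q4 (vaporize at 100 °C): 218.5 × 2269.0 = 495777 J
q5 (heat steam 100.0→105.3 °C): 218.5 × 2.04 × 5.3 = 2362 J
Total: 11870 + 73635 + 91552 + 495777 + 2362 = 675196 J = 675 kJ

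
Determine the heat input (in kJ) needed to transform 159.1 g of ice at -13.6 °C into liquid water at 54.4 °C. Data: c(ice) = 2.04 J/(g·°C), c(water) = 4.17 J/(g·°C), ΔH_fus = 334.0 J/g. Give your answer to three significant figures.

q1 (heat ice -13.6→0.0 °C): 159.1 × 2.04 × 13.6 = 4414 J
q2 (melt at 0 °C): 159.1 × 334.0 = 53139 J
q3 (heat water 0.0→54.4 °C): 159.1 × 4.17 × 54.4 = 36092 J
Total: 4414 + 53139 + 36092 = 93645 J = 93.6 kJ

q = 93.6 kJ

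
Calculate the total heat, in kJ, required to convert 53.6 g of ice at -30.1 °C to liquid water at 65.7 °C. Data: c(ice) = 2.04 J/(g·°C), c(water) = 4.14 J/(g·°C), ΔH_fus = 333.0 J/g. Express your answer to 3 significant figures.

q = 35.7 kJ

q1 (heat ice -30.1→0.0 °C): 53.6 × 2.04 × 30.1 = 3291 J
q2 (melt at 0 °C): 53.6 × 333.0 = 17849 J
q3 (heat water 0.0→65.7 °C): 53.6 × 4.14 × 65.7 = 14579 J
Total: 3291 + 17849 + 14579 = 35719 J = 35.7 kJ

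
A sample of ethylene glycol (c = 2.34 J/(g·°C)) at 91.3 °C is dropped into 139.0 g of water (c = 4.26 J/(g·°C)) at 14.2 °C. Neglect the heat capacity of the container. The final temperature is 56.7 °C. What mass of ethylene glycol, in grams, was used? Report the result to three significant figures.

q_gained = (139.0 × 4.26) × (56.7 − 14.2) = 25170 J
q_lost = m × 2.34 × (91.3 − 56.7) = 80.964 m
m = 25170 / 80.964 = 311 g

m = 311 g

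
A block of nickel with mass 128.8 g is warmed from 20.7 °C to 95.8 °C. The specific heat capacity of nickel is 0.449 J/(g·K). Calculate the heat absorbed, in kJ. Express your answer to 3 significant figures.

q = m c ΔT = 128.8 × 0.449 × (95.8 − 20.7)
q = 128.8 × 0.449 × 75.1 = 4343 J = 4.34 kJ

q = 4.34 kJ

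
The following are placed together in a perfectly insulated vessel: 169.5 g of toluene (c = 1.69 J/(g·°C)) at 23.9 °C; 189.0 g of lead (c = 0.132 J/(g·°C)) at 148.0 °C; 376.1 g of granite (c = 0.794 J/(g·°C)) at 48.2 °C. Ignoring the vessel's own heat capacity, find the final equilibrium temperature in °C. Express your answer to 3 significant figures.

T_f = 40.9 °C

Σ mᵢcᵢ(T − Tᵢ) = 0  ⇒  T = Σ mᵢcᵢTᵢ / Σ mᵢcᵢ
Σ mᵢcᵢ = 169.5×1.69 + 189.0×0.132 + 376.1×0.794 = 610.0264
Σ mᵢcᵢTᵢ = 286.455×23.9 + 24.948×148.0 + 298.6234×48.2 = 24932
T = 24932 / 610.0264 = 40.87 °C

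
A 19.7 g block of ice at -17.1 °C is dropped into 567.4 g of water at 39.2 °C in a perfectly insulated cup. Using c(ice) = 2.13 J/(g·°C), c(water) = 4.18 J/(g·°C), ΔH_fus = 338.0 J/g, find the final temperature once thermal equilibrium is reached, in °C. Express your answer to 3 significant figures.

T_f = 34.9 °C

Heat to bring ice to 0 °C and melt it: q₁ = 19.7×2.13×17.1 + 19.7×338.0 = 7376.1 J
Heat the water can supply cooling to 0 °C: 567.4×4.18×39.2 = 92971.9 J > q₁, so all ice melts.
Energy balance: 567.4×4.18×(39.2 − T) = 7376.1 + 19.7×4.18×(T − 0)
2371.732(39.2 − T) = 7376.1 + 82.346 T
92971.9 − 7376.1 = 2454.078 T
T = 85595.8 / 2454.078 = 34.88 °C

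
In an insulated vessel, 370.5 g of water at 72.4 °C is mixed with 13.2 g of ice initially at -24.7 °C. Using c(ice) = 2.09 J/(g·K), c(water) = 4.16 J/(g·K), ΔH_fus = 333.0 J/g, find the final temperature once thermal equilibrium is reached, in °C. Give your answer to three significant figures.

T_f = 66.7 °C

Heat to bring ice to 0 °C and melt it: q₁ = 13.2×2.09×24.7 + 13.2×333.0 = 5077.0 J
Heat the water can supply cooling to 0 °C: 370.5×4.16×72.4 = 111589 J > q₁, so all ice melts.
Energy balance: 370.5×4.16×(72.4 − T) = 5077.0 + 13.2×4.16×(T − 0)
1541.28(72.4 − T) = 5077.0 + 54.912 T
111589 − 5077.0 = 1596.192 T
T = 106512.0 / 1596.192 = 66.73 °C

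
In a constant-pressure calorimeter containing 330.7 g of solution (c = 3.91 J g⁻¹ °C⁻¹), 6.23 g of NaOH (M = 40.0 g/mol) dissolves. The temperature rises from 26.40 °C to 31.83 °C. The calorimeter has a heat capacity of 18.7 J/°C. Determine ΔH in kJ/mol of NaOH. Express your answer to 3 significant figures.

ΔH = -45.7 kJ/mol

|ΔT| = |31.83 − 26.40| = 5.43 °C
|q_surr| = (330.7 × 3.91 + 18.7) × 5.43 = 1311.737 × 5.43 = 7123 J
n(NaOH) = 6.23 / 40.0 = 0.1558 mol
Temperature rose, so q_rxn = −|q_surr| = -7.123 kJ
ΔH = q_rxn / n = -45.72 kJ/mol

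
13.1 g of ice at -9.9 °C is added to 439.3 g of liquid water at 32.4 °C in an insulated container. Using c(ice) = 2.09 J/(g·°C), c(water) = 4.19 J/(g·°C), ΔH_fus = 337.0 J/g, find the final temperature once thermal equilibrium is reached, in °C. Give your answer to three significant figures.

Heat to bring ice to 0 °C and melt it: q₁ = 13.1×2.09×9.9 + 13.1×337.0 = 4685.8 J
Heat the water can supply cooling to 0 °C: 439.3×4.19×32.4 = 59637.6 J > q₁, so all ice melts.
Energy balance: 439.3×4.19×(32.4 − T) = 4685.8 + 13.1×4.19×(T − 0)
1840.667(32.4 − T) = 4685.8 + 54.889 T
59637.6 − 4685.8 = 1895.556 T
T = 54951.8 / 1895.556 = 28.99 °C

T_f = 29.0 °C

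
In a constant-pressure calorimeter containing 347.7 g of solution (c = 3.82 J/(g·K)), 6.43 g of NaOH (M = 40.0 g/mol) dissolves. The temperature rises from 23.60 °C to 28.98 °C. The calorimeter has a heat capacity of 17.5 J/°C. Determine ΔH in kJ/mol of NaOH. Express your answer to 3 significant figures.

|ΔT| = |28.98 − 23.60| = 5.38 °C
|q_surr| = (347.7 × 3.82 + 17.5) × 5.38 = 1345.714 × 5.38 = 7240 J
n(NaOH) = 6.43 / 40.0 = 0.1608 mol
Temperature rose, so q_rxn = −|q_surr| = -7.240 kJ
ΔH = q_rxn / n = -45.02 kJ/mol

ΔH = -45.0 kJ/mol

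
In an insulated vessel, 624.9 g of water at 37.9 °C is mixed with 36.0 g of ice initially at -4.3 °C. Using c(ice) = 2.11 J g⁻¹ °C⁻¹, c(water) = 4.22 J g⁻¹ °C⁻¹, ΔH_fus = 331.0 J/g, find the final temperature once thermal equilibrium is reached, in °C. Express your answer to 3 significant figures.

Heat to bring ice to 0 °C and melt it: q₁ = 36.0×2.11×4.3 + 36.0×331.0 = 12243 J
Heat the water can supply cooling to 0 °C: 624.9×4.22×37.9 = 99945.3 J > q₁, so all ice melts.
Energy balance: 624.9×4.22×(37.9 − T) = 12243 + 36.0×4.22×(T − 0)
2637.078(37.9 − T) = 12243 + 151.92 T
99945.3 − 12243 = 2788.998 T
T = 87702.3 / 2788.998 = 31.446 °C

T_f = 31.4 °C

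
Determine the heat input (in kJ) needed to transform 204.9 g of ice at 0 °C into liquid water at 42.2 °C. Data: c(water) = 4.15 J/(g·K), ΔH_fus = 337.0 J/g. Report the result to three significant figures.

q1 (melt at 0 °C): 204.9 × 337.0 = 69051 J
q2 (heat water 0.0→42.2 °C): 204.9 × 4.15 × 42.2 = 35884 J
Total: 69051 + 35884 = 104935 J = 105 kJ

q = 105 kJ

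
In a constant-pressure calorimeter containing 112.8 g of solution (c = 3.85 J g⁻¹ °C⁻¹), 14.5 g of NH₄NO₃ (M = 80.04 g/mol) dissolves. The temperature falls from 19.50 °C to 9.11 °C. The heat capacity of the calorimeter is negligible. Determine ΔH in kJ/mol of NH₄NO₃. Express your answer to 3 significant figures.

ΔH = 24.9 kJ/mol

|ΔT| = |9.11 − 19.50| = 10.39 °C
|q_surr| = (112.8 × 3.85) × 10.39 = 434.28 × 10.39 = 4512 J
n(NH₄NO₃) = 14.5 / 80.04 = 0.1812 mol
Temperature fell, so q_rxn = +|q_surr| = 4.512 kJ
ΔH = q_rxn / n = 24.90 kJ/mol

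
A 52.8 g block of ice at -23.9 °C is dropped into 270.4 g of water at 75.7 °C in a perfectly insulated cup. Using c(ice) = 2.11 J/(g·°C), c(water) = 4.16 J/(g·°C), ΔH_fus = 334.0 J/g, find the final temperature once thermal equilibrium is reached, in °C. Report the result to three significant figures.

Heat to bring ice to 0 °C and melt it: q₁ = 52.8×2.11×23.9 + 52.8×334.0 = 20298 J
Heat the water can supply cooling to 0 °C: 270.4×4.16×75.7 = 85152.2 J > q₁, so all ice melts.
Energy balance: 270.4×4.16×(75.7 − T) = 20298 + 52.8×4.16×(T − 0)
1124.864(75.7 − T) = 20298 + 219.648 T
85152.2 − 20298 = 1344.512 T
T = 64854.2 / 1344.512 = 48.24 °C

T_f = 48.2 °C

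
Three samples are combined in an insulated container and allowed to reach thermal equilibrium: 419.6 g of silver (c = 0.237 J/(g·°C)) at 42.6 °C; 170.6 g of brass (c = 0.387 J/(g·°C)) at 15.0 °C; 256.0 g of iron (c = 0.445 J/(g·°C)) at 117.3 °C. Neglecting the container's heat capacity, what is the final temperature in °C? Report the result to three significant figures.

Σ mᵢcᵢ(T − Tᵢ) = 0  ⇒  T = Σ mᵢcᵢTᵢ / Σ mᵢcᵢ
Σ mᵢcᵢ = 419.6×0.237 + 170.6×0.387 + 256.0×0.445 = 279.3874
Σ mᵢcᵢTᵢ = 99.4452×42.6 + 66.0222×15.0 + 113.92×117.3 = 18590
T = 18590 / 279.3874 = 66.54 °C

T_f = 66.5 °C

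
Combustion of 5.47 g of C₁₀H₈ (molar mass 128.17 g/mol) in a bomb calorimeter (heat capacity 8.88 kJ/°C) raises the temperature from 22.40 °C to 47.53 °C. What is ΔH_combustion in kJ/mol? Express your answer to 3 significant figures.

ΔH = -5230 kJ/mol

ΔT = 47.53 − 22.40 = 25.13 °C
q_cal = C_cal × ΔT = 8.88 × 25.13 = 223.1544 kJ
n = 5.47 / 128.17 = 0.04268 mol
q_rxn = −q_cal = -223.1544 kJ
ΔH = -223.1544 / 0.04268 = -5229 kJ/mol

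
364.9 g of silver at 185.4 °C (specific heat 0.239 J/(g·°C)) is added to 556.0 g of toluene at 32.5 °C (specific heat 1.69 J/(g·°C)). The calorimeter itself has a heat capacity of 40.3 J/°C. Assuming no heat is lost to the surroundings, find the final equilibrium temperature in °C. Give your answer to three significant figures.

Heat lost by silver = heat gained by toluene + calorimeter.
(364.9)(0.239)(185.4 − T) = [(556.0)(1.69) + 40.3](T − 32.5)
87.2111 (185.4 − T) = 979.94 (T − 32.5)
16169 − 87.2111 T = 979.94 T − 31848
48017 = 1067.1511 T
T = 45.00 °C

T_f = 45.0 °C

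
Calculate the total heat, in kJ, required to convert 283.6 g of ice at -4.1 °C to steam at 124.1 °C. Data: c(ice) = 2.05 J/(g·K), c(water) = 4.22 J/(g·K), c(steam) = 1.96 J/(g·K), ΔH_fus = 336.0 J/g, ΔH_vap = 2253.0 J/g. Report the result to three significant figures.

q1 (heat ice -4.1→0.0 °C): 283.6 × 2.05 × 4.1 = 2384 J
q2 (melt at 0 °C): 283.6 × 336.0 = 95290 J
q3 (heat water 0.0→100.0 °C): 283.6 × 4.22 × 100.0 = 119679 J
q4 (vaporize at 100 °C): 283.6 × 2253.0 = 638951 J
q5 (heat steam 100.0→124.1 °C): 283.6 × 1.96 × 24.1 = 13396 J
Total: 2384 + 95290 + 119679 + 638951 + 13396 = 869700 J = 870 kJ

q = 870 kJ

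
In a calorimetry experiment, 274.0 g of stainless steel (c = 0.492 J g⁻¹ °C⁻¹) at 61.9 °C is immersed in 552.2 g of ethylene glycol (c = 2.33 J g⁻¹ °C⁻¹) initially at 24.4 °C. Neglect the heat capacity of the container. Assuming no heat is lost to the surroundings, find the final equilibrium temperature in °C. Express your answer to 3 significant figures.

T_f = 28.0 °C

Heat lost by stainless steel = heat gained by ethylene glycol.
(274.0)(0.492)(61.9 − T) = (552.2)(2.33)(T − 24.4)
134.808 (61.9 − T) = 1286.626 (T − 24.4)
8344.6 − 134.808 T = 1286.626 T − 31394
39738.6 = 1421.434 T
T = 27.96 °C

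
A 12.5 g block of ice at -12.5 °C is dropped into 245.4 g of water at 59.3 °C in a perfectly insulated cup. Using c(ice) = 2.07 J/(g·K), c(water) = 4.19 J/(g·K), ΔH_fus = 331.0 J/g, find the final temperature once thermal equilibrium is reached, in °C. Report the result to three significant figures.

Heat to bring ice to 0 °C and melt it: q₁ = 12.5×2.07×12.5 + 12.5×331.0 = 4460.9 J
Heat the water can supply cooling to 0 °C: 245.4×4.19×59.3 = 60973.8 J > q₁, so all ice melts.
Energy balance: 245.4×4.19×(59.3 − T) = 4460.9 + 12.5×4.19×(T − 0)
1028.226(59.3 − T) = 4460.9 + 52.375 T
60973.8 − 4460.9 = 1080.601 T
T = 56512.9 / 1080.601 = 52.30 °C

T_f = 52.3 °C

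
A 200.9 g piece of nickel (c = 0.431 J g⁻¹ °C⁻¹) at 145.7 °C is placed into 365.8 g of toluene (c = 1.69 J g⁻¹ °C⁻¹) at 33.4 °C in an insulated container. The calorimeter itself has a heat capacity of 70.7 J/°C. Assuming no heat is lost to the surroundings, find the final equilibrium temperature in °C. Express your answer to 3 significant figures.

T_f = 45.9 °C

Heat lost by nickel = heat gained by toluene + calorimeter.
(200.9)(0.431)(145.7 − T) = [(365.8)(1.69) + 70.7](T − 33.4)
86.5879 (145.7 − T) = 688.902 (T − 33.4)
12616 − 86.5879 T = 688.902 T − 23009
35625 = 775.4899 T
T = 45.94 °C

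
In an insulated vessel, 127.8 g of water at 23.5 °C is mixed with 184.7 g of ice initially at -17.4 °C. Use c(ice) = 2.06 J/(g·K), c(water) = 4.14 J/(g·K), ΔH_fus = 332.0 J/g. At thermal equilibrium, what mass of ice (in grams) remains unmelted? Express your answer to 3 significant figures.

m_ice remaining = 167 g

Heat to warm all ice to 0 °C: 184.7×2.06×17.4 = 6620.4 J
Heat released by water cooling to 0 °C: 127.8×4.14×23.5 = 12434 J
12434 J < 6620.4 + 184.7×332.0 = 67940.8 J, so not all ice melts; final T = 0 °C.
Heat left for melting: 12434 − 6620.4 = 5813.6 J
Mass melted = 5813.6 / 332.0 = 17.51 g
Ice remaining = 184.7 − 17.51 = 167.19 g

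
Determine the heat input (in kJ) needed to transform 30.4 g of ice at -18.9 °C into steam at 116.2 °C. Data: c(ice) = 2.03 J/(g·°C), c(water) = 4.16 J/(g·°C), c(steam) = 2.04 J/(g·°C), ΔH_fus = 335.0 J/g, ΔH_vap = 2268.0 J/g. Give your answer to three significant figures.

q1 (heat ice -18.9→0.0 °C): 30.4 × 2.03 × 18.9 = 1166 J
q2 (melt at 0 °C): 30.4 × 335.0 = 10184 J
q3 (heat water 0.0→100.0 °C): 30.4 × 4.16 × 100.0 = 12646 J
q4 (vaporize at 100 °C): 30.4 × 2268.0 = 68947 J
q5 (heat steam 100.0→116.2 °C): 30.4 × 2.04 × 16.2 = 1005 J
Total: 1166 + 10184 + 12646 + 68947 + 1005 = 93948 J = 93.9 kJ

q = 93.9 kJ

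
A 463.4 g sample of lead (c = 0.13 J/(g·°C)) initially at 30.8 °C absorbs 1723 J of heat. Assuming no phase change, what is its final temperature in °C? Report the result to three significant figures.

ΔT = q / (m c) = 1723 / (463.4 × 0.13) = 28.60 °C
T_f = 30.8 + 28.60 = 59.40 °C

T_f = 59.4 °C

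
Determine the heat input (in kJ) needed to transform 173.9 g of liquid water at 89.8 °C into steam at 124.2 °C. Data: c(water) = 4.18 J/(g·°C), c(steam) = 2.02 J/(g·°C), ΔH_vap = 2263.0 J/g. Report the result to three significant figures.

q = 409 kJ

q1 (heat water 89.8→100.0 °C): 173.9 × 4.18 × 10.2 = 7414 J
q2 (vaporize at 100 °C): 173.9 × 2263.0 = 393536 J
q3 (heat steam 100.0→124.2 °C): 173.9 × 2.02 × 24.2 = 8501 J
Total: 7414 + 393536 + 8501 = 409451 J = 409 kJ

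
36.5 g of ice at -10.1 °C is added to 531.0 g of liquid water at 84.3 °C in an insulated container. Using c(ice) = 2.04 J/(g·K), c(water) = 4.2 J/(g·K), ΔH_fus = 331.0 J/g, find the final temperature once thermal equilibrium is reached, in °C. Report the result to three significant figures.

Heat to bring ice to 0 °C and melt it: q₁ = 36.5×2.04×10.1 + 36.5×331.0 = 12834 J
Heat the water can supply cooling to 0 °C: 531.0×4.2×84.3 = 188006 J > q₁, so all ice melts.
Energy balance: 531.0×4.2×(84.3 − T) = 12834 + 36.5×4.2×(T − 0)
2230.2(84.3 − T) = 12834 + 153.3 T
188006 − 12834 = 2383.5 T
T = 175172 / 2383.5 = 73.49 °C

T_f = 73.5 °C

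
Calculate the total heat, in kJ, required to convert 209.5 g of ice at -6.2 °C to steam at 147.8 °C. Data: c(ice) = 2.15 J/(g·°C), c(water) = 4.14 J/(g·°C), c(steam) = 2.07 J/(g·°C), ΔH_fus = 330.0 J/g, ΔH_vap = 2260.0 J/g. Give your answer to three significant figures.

q = 653 kJ

q1 (heat ice -6.2→0.0 °C): 209.5 × 2.15 × 6.2 = 2793 J
q2 (melt at 0 °C): 209.5 × 330.0 = 69135 J
q3 (heat water 0.0→100.0 °C): 209.5 × 4.14 × 100.0 = 86733 J
q4 (vaporize at 100 °C): 209.5 × 2260.0 = 473470 J
q5 (heat steam 100.0→147.8 °C): 209.5 × 2.07 × 47.8 = 20729 J
Total: 2793 + 69135 + 86733 + 473470 + 20729 = 652860 J = 653 kJ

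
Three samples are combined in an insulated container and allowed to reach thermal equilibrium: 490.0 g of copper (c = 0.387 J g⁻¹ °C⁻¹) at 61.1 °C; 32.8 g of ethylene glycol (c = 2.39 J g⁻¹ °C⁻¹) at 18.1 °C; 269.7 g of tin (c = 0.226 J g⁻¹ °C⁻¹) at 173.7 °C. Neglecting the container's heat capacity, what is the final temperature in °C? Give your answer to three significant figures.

T_f = 71.7 °C

Σ mᵢcᵢ(T − Tᵢ) = 0  ⇒  T = Σ mᵢcᵢTᵢ / Σ mᵢcᵢ
Σ mᵢcᵢ = 490.0×0.387 + 32.8×2.39 + 269.7×0.226 = 328.9742
Σ mᵢcᵢTᵢ = 189.63×61.1 + 78.392×18.1 + 60.9522×173.7 = 23593
T = 23593 / 328.9742 = 71.72 °C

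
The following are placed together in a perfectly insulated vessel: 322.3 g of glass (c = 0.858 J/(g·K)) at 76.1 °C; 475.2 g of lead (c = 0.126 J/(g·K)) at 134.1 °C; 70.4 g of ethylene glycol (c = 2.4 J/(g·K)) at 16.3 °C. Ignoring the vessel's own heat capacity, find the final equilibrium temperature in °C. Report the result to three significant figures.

T_f = 63.0 °C

Σ mᵢcᵢ(T − Tᵢ) = 0  ⇒  T = Σ mᵢcᵢTᵢ / Σ mᵢcᵢ
Σ mᵢcᵢ = 322.3×0.858 + 475.2×0.126 + 70.4×2.4 = 505.3686
Σ mᵢcᵢTᵢ = 276.5334×76.1 + 59.8752×134.1 + 168.96×16.3 = 31828
T = 31828 / 505.3686 = 62.98 °C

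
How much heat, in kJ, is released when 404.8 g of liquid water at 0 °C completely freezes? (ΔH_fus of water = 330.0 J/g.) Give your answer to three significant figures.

q = 134 kJ

q = m × ΔH_fus = 404.8 × 330.0 = 133600 J = 134 kJ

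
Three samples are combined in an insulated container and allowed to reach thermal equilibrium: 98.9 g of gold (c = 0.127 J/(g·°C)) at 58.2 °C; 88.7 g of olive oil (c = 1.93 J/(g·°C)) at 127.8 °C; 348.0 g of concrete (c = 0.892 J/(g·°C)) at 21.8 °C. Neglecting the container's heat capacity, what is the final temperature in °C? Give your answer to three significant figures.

Σ mᵢcᵢ(T − Tᵢ) = 0  ⇒  T = Σ mᵢcᵢTᵢ / Σ mᵢcᵢ
Σ mᵢcᵢ = 98.9×0.127 + 88.7×1.93 + 348.0×0.892 = 494.1673
Σ mᵢcᵢTᵢ = 12.5603×58.2 + 171.191×127.8 + 310.416×21.8 = 29376
T = 29376 / 494.1673 = 59.445 °C

T_f = 59.4 °C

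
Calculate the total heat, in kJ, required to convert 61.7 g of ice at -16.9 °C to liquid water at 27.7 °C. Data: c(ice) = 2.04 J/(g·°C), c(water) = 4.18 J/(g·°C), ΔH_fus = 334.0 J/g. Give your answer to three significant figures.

q = 29.9 kJ

q1 (heat ice -16.9→0.0 °C): 61.7 × 2.04 × 16.9 = 2127 J
q2 (melt at 0 °C): 61.7 × 334.0 = 20608 J
q3 (heat water 0.0→27.7 °C): 61.7 × 4.18 × 27.7 = 7144 J
Total: 2127 + 20608 + 7144 = 29879 J = 29.9 kJ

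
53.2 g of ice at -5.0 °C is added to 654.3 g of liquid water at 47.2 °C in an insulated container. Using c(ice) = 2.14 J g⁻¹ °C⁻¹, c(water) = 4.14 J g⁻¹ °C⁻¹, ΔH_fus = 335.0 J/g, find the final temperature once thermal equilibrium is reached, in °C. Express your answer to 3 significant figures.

Heat to bring ice to 0 °C and melt it: q₁ = 53.2×2.14×5.0 + 53.2×335.0 = 18391 J
Heat the water can supply cooling to 0 °C: 654.3×4.14×47.2 = 127855 J > q₁, so all ice melts.
Energy balance: 654.3×4.14×(47.2 − T) = 18391 + 53.2×4.14×(T − 0)
2708.802(47.2 − T) = 18391 + 220.248 T
127855 − 18391 = 2929.050 T
T = 109464 / 2929.050 = 37.37 °C

T_f = 37.4 °C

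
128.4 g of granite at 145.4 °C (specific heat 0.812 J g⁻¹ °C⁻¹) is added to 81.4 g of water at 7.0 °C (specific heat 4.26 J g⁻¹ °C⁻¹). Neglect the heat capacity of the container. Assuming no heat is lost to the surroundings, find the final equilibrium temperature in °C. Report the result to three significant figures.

Heat lost by granite = heat gained by water.
(128.4)(0.812)(145.4 − T) = (81.4)(4.26)(T − 7.0)
104.2608 (145.4 − T) = 346.764 (T − 7.0)
15160 − 104.2608 T = 346.764 T − 2427.3
17587.3 = 451.0248 T
T = 38.99 °C

T_f = 39.0 °C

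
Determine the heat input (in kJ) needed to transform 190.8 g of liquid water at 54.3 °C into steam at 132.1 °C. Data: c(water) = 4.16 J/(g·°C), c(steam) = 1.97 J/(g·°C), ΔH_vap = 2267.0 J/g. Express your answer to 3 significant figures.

q = 481 kJ

q1 (heat water 54.3→100.0 °C): 190.8 × 4.16 × 45.7 = 36273 J
q2 (vaporize at 100 °C): 190.8 × 2267.0 = 432544 J
q3 (heat steam 100.0→132.1 °C): 190.8 × 1.97 × 32.1 = 12066 J
Total: 36273 + 432544 + 12066 = 480883 J = 481 kJ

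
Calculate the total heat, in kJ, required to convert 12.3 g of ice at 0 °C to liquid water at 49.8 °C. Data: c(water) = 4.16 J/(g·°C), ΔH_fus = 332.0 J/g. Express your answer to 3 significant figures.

q = 6.63 kJ

q1 (melt at 0 °C): 12.3 × 332.0 = 4084 J
q2 (heat water 0.0→49.8 °C): 12.3 × 4.16 × 49.8 = 2548 J
Total: 4084 + 2548 = 6632 J = 6.63 kJ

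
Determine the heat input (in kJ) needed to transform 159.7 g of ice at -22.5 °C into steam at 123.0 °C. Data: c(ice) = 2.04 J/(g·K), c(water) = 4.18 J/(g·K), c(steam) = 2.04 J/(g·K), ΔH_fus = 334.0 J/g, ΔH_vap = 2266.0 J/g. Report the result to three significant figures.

q = 497 kJ

q1 (heat ice -22.5→0.0 °C): 159.7 × 2.04 × 22.5 = 7330 J
q2 (melt at 0 °C): 159.7 × 334.0 = 53340 J
q3 (heat water 0.0→100.0 °C): 159.7 × 4.18 × 100.0 = 66755 J
q4 (vaporize at 100 °C): 159.7 × 2266.0 = 361880 J
q5 (heat steam 100.0→123.0 °C): 159.7 × 2.04 × 23.0 = 7493 J
Total: 7330 + 53340 + 66755 + 361880 + 7493 = 496798 J = 497 kJ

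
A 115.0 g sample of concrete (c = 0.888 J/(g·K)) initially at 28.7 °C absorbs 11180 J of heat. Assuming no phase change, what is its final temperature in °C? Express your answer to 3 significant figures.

ΔT = q / (m c) = 11180 / (115.0 × 0.888) = 109.5 °C
T_f = 28.7 + 109.5 = 138.2 °C

T_f = 138 °C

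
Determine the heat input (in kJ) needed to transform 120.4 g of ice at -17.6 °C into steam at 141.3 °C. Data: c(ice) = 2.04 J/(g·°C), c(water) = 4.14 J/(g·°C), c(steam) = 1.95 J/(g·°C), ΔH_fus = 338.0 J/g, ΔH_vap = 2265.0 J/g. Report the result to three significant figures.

q = 377 kJ

q1 (heat ice -17.6→0.0 °C): 120.4 × 2.04 × 17.6 = 4323 J
q2 (melt at 0 °C): 120.4 × 338.0 = 40695 J
q3 (heat water 0.0→100.0 °C): 120.4 × 4.14 × 100.0 = 49846 J
q4 (vaporize at 100 °C): 120.4 × 2265.0 = 272706 J
q5 (heat steam 100.0→141.3 °C): 120.4 × 1.95 × 41.3 = 9696 J
Total: 4323 + 40695 + 49846 + 272706 + 9696 = 377266 J = 377 kJ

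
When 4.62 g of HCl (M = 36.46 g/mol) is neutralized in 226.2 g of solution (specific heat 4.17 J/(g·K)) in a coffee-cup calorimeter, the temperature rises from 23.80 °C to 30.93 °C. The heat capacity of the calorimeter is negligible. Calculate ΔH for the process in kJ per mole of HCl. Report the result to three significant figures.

ΔH = -53.1 kJ/mol

|ΔT| = |30.93 − 23.80| = 7.13 °C
|q_surr| = (226.2 × 4.17) × 7.13 = 943.254 × 7.13 = 6725 J
n(HCl) = 4.62 / 36.46 = 0.1267 mol
Temperature rose, so q_rxn = −|q_surr| = -6.725 kJ
ΔH = q_rxn / n = -53.08 kJ/mol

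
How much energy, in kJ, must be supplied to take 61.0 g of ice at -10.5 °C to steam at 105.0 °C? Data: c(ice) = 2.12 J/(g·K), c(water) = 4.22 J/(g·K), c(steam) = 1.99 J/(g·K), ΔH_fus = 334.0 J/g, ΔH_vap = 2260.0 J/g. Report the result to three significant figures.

q1 (heat ice -10.5→0.0 °C): 61.0 × 2.12 × 10.5 = 1358 J
q2 (melt at 0 °C): 61.0 × 334.0 = 20374 J
q3 (heat water 0.0→100.0 °C): 61.0 × 4.22 × 100.0 = 25742 J
q4 (vaporize at 100 °C): 61.0 × 2260.0 = 137860 J
q5 (heat steam 100.0→105.0 °C): 61.0 × 1.99 × 5.0 = 607 J
Total: 1358 + 20374 + 25742 + 137860 + 607 = 185941 J = 186 kJ

q = 186 kJ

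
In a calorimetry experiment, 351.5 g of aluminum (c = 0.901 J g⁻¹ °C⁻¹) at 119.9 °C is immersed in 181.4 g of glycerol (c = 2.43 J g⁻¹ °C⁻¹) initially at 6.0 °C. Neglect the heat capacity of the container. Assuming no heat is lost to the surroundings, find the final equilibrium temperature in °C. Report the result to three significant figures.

T_f = 53.6 °C

Heat lost by aluminum = heat gained by glycerol.
(351.5)(0.901)(119.9 − T) = (181.4)(2.43)(T − 6.0)
316.7015 (119.9 − T) = 440.802 (T − 6.0)
37973 − 316.7015 T = 440.802 T − 2644.8
40617.8 = 757.5035 T
T = 53.62 °C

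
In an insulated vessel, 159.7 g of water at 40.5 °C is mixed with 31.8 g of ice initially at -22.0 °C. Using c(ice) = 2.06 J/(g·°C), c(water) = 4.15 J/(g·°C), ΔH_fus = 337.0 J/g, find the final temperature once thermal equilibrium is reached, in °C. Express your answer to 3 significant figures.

Heat to bring ice to 0 °C and melt it: q₁ = 31.8×2.06×22.0 + 31.8×337.0 = 12158 J
Heat the water can supply cooling to 0 °C: 159.7×4.15×40.5 = 26841.6 J > q₁, so all ice melts.
Energy balance: 159.7×4.15×(40.5 − T) = 12158 + 31.8×4.15×(T − 0)
662.755(40.5 − T) = 12158 + 131.97 T
26841.6 − 12158 = 794.725 T
T = 14683.6 / 794.725 = 18.48 °C

T_f = 18.5 °C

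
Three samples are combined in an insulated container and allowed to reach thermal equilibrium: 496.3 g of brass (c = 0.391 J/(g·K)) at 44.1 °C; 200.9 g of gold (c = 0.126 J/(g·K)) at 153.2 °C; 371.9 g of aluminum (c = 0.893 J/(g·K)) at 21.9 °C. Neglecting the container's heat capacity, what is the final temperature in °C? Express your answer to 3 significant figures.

T_f = 35.7 °C

Σ mᵢcᵢ(T − Tᵢ) = 0  ⇒  T = Σ mᵢcᵢTᵢ / Σ mᵢcᵢ
Σ mᵢcᵢ = 496.3×0.391 + 200.9×0.126 + 371.9×0.893 = 551.4734
Σ mᵢcᵢTᵢ = 194.0533×44.1 + 25.3134×153.2 + 332.1067×21.9 = 19709
T = 19709 / 551.4734 = 35.74 °C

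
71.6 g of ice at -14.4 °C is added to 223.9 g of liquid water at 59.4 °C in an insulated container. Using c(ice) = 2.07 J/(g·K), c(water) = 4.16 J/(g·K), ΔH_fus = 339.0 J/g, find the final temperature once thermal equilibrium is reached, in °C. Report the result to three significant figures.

Heat to bring ice to 0 °C and melt it: q₁ = 71.6×2.07×14.4 + 71.6×339.0 = 26407 J
Heat the water can supply cooling to 0 °C: 223.9×4.16×59.4 = 55326.6 J > q₁, so all ice melts.
Energy balance: 223.9×4.16×(59.4 − T) = 26407 + 71.6×4.16×(T − 0)
931.424(59.4 − T) = 26407 + 297.856 T
55326.6 − 26407 = 1229.280 T
T = 28919.6 / 1229.280 = 23.53 °C

T_f = 23.5 °C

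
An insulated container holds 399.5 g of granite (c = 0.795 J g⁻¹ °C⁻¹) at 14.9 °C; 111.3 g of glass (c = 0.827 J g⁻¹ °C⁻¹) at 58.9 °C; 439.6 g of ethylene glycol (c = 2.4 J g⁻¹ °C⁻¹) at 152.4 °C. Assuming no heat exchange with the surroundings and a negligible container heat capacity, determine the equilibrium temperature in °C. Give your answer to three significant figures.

Σ mᵢcᵢ(T − Tᵢ) = 0  ⇒  T = Σ mᵢcᵢTᵢ / Σ mᵢcᵢ
Σ mᵢcᵢ = 399.5×0.795 + 111.3×0.827 + 439.6×2.4 = 1464.6876
Σ mᵢcᵢTᵢ = 317.6025×14.9 + 92.0451×58.9 + 1055.04×152.4 = 170940
T = 170940 / 1464.6876 = 116.7 °C

T_f = 117 °C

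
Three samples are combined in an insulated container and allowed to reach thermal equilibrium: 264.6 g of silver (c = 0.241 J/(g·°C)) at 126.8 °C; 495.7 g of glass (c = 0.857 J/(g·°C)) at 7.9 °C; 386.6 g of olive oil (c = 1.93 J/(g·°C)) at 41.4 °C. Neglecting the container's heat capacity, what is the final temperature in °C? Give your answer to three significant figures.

T_f = 34.3 °C

Σ mᵢcᵢ(T − Tᵢ) = 0  ⇒  T = Σ mᵢcᵢTᵢ / Σ mᵢcᵢ
Σ mᵢcᵢ = 264.6×0.241 + 495.7×0.857 + 386.6×1.93 = 1234.7215
Σ mᵢcᵢTᵢ = 63.7686×126.8 + 424.8149×7.9 + 746.138×41.4 = 42332
T = 42332 / 1234.7215 = 34.28 °C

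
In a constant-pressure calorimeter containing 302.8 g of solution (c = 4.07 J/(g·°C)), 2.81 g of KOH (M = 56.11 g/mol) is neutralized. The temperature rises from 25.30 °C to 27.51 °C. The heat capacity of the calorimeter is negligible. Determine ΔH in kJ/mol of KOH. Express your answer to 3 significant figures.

ΔH = -54.4 kJ/mol

|ΔT| = |27.51 − 25.30| = 2.21 °C
|q_surr| = (302.8 × 4.07) × 2.21 = 1232.396 × 2.21 = 2724 J
n(KOH) = 2.81 / 56.11 = 0.05008 mol
Temperature rose, so q_rxn = −|q_surr| = -2.724 kJ
ΔH = q_rxn / n = -54.39 kJ/mol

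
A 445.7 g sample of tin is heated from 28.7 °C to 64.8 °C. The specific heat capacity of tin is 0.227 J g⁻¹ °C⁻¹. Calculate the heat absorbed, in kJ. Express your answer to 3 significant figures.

q = 3.65 kJ

q = m c ΔT = 445.7 × 0.227 × (64.8 − 28.7)
q = 445.7 × 0.227 × 36.1 = 3652 J = 3.65 kJ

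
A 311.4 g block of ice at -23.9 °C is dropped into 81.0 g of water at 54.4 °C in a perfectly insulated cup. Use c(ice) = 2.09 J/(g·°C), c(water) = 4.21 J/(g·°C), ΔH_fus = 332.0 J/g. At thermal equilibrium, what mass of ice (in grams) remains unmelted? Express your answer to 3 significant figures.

m_ice remaining = 302 g

Heat to warm all ice to 0 °C: 311.4×2.09×23.9 = 15555 J
Heat released by water cooling to 0 °C: 81.0×4.21×54.4 = 18551 J
18551 J < 15555 + 311.4×332.0 = 118939.8 J, so not all ice melts; final T = 0 °C.
Heat left for melting: 18551 − 15555 = 2996 J
Mass melted = 2996 / 332.0 = 9.024 g
Ice remaining = 311.4 − 9.024 = 302.376 g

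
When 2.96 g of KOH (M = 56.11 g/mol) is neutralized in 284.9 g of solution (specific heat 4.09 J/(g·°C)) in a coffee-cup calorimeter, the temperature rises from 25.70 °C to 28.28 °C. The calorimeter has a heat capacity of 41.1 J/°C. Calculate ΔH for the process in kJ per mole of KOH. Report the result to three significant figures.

ΔH = -59.0 kJ/mol

|ΔT| = |28.28 − 25.70| = 2.58 °C
|q_surr| = (284.9 × 4.09 + 41.1) × 2.58 = 1206.341 × 2.58 = 3112 J
n(KOH) = 2.96 / 56.11 = 0.05275 mol
Temperature rose, so q_rxn = −|q_surr| = -3.112 kJ
ΔH = q_rxn / n = -59.00 kJ/mol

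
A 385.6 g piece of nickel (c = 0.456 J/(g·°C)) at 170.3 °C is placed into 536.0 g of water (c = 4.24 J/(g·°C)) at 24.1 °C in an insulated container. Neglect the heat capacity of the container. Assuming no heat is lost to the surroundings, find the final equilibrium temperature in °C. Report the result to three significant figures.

T_f = 34.6 °C

Heat lost by nickel = heat gained by water.
(385.6)(0.456)(170.3 − T) = (536.0)(4.24)(T − 24.1)
175.8336 (170.3 − T) = 2272.64 (T − 24.1)
29944 − 175.8336 T = 2272.64 T − 54771
84715 = 2448.4736 T
T = 34.60 °C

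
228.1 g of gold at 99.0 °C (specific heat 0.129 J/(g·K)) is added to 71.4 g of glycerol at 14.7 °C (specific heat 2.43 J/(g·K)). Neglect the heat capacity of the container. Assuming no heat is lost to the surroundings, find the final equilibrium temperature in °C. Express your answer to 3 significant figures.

T_f = 26.9 °C

Heat lost by gold = heat gained by glycerol.
(228.1)(0.129)(99.0 − T) = (71.4)(2.43)(T − 14.7)
29.4249 (99.0 − T) = 173.502 (T − 14.7)
2913.1 − 29.4249 T = 173.502 T − 2550.5
5463.6 = 202.9269 T
T = 26.92 °C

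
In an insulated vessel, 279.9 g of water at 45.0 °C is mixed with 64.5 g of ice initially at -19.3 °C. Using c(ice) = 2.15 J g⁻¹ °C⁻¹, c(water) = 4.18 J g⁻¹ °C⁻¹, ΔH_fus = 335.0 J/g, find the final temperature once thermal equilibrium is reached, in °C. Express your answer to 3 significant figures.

T_f = 19.7 °C

Heat to bring ice to 0 °C and melt it: q₁ = 64.5×2.15×19.3 + 64.5×335.0 = 24284 J
Heat the water can supply cooling to 0 °C: 279.9×4.18×45.0 = 52649.2 J > q₁, so all ice melts.
Energy balance: 279.9×4.18×(45.0 − T) = 24284 + 64.5×4.18×(T − 0)
1169.982(45.0 − T) = 24284 + 269.61 T
52649.2 − 24284 = 1439.592 T
T = 28365.2 / 1439.592 = 19.70 °C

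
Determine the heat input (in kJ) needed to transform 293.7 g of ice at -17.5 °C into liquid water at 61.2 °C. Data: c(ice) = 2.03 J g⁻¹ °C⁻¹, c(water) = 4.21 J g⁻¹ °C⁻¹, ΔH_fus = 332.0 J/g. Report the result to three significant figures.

q = 184 kJ

q1 (heat ice -17.5→0.0 °C): 293.7 × 2.03 × 17.5 = 10434 J
q2 (melt at 0 °C): 293.7 × 332.0 = 97508 J
q3 (heat water 0.0→61.2 °C): 293.7 × 4.21 × 61.2 = 75672 J
Total: 10434 + 97508 + 75672 = 183614 J = 184 kJ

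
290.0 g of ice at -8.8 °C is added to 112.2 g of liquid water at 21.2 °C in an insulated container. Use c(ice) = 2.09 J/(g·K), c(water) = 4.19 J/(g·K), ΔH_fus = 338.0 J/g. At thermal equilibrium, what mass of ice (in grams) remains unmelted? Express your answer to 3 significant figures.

m_ice remaining = 276 g

Heat to warm all ice to 0 °C: 290.0×2.09×8.8 = 5333.7 J
Heat released by water cooling to 0 °C: 112.2×4.19×21.2 = 9966.5 J
9966.5 J < 5333.7 + 290.0×338.0 = 103353.7 J, so not all ice melts; final T = 0 °C.
Heat left for melting: 9966.5 − 5333.7 = 4632.8 J
Mass melted = 4632.8 / 338.0 = 13.71 g
Ice remaining = 290.0 − 13.71 = 276.29 g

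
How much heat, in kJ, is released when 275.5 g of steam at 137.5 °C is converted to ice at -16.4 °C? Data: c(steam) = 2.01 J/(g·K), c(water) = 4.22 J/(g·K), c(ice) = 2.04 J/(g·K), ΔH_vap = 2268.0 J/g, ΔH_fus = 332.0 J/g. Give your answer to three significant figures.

q = 863 kJ

q1 (cool steam 137.5→100 °C): 275.5 × 2.01 × 37.5 = 20766 J
q2 (condense at 100 °C): 275.5 × 2268.0 = 624834 J
q3 (cool water 100→0 °C): 275.5 × 4.22 × 100.0 = 116261 J
q4 (freeze at 0 °C): 275.5 × 332.0 = 91466 J
q5 (cool ice 0→-16.4 °C): 275.5 × 2.04 × 16.4 = 9217 J
Total: 20766 + 624834 + 116261 + 91466 + 9217 = 862544 J = 863 kJ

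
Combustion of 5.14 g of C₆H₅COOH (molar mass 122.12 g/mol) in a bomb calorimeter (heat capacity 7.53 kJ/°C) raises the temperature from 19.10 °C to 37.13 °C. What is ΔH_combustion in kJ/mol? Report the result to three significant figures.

ΔH = -3230 kJ/mol

ΔT = 37.13 − 19.10 = 18.03 °C
q_cal = C_cal × ΔT = 7.53 × 18.03 = 135.7659 kJ
n = 5.14 / 122.12 = 0.04209 mol
q_rxn = −q_cal = -135.7659 kJ
ΔH = -135.7659 / 0.04209 = -3226 kJ/mol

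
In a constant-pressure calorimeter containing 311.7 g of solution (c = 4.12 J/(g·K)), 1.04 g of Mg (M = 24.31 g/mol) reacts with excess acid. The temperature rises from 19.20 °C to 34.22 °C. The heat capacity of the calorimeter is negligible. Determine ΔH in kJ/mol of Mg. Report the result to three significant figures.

|ΔT| = |34.22 − 19.20| = 15.02 °C
|q_surr| = (311.7 × 4.12) × 15.02 = 1284.204 × 15.02 = 19290 J
n(Mg) = 1.04 / 24.31 = 0.04278 mol
Temperature rose, so q_rxn = −|q_surr| = -19.29 kJ
ΔH = q_rxn / n = -450.9 kJ/mol

ΔH = -451 kJ/mol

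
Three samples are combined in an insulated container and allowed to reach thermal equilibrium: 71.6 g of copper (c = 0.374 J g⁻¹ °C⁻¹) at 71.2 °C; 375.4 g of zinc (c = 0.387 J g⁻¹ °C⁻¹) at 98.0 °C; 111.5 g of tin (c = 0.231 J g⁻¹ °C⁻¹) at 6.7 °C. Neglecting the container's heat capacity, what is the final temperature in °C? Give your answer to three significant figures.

Σ mᵢcᵢ(T − Tᵢ) = 0  ⇒  T = Σ mᵢcᵢTᵢ / Σ mᵢcᵢ
Σ mᵢcᵢ = 71.6×0.374 + 375.4×0.387 + 111.5×0.231 = 197.8147
Σ mᵢcᵢTᵢ = 26.7784×71.2 + 145.2798×98.0 + 25.7565×6.7 = 16317
T = 16317 / 197.8147 = 82.49 °C

T_f = 82.5 °C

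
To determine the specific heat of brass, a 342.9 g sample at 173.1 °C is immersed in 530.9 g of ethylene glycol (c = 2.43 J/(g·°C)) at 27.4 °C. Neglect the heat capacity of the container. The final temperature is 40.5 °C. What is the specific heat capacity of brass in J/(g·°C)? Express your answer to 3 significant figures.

q_gained = (530.9 × 2.43) × (40.5 − 27.4) = 16900 J
q_lost = 342.9 × c × (173.1 − 40.5) = 45468.54 c
Set equal: c = 16900 / 45468.54 = 0.372 J/(g·°C)

c = 0.372 J/(g·°C)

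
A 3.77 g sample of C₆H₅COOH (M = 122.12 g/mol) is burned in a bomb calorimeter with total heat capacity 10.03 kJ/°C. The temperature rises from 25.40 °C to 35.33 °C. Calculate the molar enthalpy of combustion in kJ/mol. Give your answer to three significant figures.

ΔT = 35.33 − 25.40 = 9.93 °C
q_cal = C_cal × ΔT = 10.03 × 9.93 = 99.5979 kJ
n = 3.77 / 122.12 = 0.03087 mol
q_rxn = −q_cal = -99.5979 kJ
ΔH = -99.5979 / 0.03087 = -3226 kJ/mol

ΔH = -3230 kJ/mol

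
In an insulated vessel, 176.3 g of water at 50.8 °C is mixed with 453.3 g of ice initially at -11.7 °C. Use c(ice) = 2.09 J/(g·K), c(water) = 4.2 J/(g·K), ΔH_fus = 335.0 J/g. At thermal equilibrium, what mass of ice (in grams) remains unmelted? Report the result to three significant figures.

Heat to warm all ice to 0 °C: 453.3×2.09×11.7 = 11085 J
Heat released by water cooling to 0 °C: 176.3×4.2×50.8 = 37615 J
37615 J < 11085 + 453.3×335.0 = 162940.5 J, so not all ice melts; final T = 0 °C.
Heat left for melting: 37615 − 11085 = 26530 J
Mass melted = 26530 / 335.0 = 79.19 g
Ice remaining = 453.3 − 79.19 = 374.11 g

m_ice remaining = 374 g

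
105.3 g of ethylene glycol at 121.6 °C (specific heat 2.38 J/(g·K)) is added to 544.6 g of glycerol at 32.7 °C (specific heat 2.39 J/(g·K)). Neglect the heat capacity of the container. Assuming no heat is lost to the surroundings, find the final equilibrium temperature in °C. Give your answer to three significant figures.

Heat lost by ethylene glycol = heat gained by glycerol.
(105.3)(2.38)(121.6 − T) = (544.6)(2.39)(T − 32.7)
250.614 (121.6 − T) = 1301.594 (T − 32.7)
30475 − 250.614 T = 1301.594 T − 42562
73037 = 1552.208 T
T = 47.05 °C

T_f = 47.1 °C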